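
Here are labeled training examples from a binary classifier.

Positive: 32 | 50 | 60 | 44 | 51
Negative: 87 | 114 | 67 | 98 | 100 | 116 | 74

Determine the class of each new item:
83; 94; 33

Negative, Negative, Positive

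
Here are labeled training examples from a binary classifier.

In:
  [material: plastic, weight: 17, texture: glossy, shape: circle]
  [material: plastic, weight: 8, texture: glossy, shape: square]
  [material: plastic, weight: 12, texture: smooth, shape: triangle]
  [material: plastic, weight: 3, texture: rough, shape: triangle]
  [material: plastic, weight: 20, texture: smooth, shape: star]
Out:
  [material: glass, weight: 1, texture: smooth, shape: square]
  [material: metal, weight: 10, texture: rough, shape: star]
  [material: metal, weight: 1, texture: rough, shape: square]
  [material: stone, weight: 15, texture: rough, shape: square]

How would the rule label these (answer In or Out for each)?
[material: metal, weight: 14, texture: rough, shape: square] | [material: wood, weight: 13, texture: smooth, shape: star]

Out, Out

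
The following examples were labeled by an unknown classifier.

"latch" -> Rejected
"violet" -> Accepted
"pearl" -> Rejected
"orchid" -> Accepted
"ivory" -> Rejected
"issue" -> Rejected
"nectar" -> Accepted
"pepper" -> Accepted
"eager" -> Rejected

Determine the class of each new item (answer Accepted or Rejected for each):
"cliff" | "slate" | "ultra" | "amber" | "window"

Rejected, Rejected, Rejected, Rejected, Accepted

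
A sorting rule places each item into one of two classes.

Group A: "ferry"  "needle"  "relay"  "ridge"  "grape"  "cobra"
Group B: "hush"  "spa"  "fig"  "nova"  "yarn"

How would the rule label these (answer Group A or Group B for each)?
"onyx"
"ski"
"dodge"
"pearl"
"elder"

Group B, Group B, Group A, Group A, Group A

All 'Group A' examples share one property — length ≥ 5 — and every 'Group B' example lacks it.
"onyx" → length 4 → Group B. "ski" → length 3 → Group B. "dodge" → length 5 → Group A. "pearl" → length 5 → Group A. "elder" → length 5 → Group A.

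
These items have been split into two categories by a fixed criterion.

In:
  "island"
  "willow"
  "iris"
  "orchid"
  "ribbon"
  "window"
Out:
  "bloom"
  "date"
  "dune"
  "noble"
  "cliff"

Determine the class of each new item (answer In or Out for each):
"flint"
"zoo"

Out, Out

The classifier is using: even length AND contains 'i'.
"flint": Out (length 5, has 'i'). "zoo": Out (length 3, no 'i').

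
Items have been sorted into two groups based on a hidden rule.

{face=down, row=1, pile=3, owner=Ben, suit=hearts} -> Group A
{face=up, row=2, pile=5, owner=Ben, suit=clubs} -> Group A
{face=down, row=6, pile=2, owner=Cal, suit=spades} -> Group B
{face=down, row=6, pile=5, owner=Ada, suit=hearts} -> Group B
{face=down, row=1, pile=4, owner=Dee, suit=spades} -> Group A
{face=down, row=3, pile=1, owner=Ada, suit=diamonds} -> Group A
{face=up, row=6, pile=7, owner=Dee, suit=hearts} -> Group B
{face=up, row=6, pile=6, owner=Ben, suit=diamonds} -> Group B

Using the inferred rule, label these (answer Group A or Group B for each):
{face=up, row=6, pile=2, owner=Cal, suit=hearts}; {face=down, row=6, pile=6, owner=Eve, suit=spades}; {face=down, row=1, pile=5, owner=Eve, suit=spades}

The distinguishing property — row ≤ 3 — holds for all the 'Group A' cases and none of the 'Group B' cases.

Group B, Group B, Group A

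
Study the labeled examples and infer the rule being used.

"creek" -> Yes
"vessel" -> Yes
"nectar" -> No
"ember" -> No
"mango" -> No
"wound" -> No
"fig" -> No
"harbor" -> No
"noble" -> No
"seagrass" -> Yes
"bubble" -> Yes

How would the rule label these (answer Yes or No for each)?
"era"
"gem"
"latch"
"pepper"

Every 'Yes' example satisfies: has a double letter. None of the 'No' examples do.
"era" → no doubled letter → No.
"gem" → no doubled letter → No.
"latch" → no doubled letter → No.
"pepper" → 'pp' doubled → Yes.

No, No, No, Yes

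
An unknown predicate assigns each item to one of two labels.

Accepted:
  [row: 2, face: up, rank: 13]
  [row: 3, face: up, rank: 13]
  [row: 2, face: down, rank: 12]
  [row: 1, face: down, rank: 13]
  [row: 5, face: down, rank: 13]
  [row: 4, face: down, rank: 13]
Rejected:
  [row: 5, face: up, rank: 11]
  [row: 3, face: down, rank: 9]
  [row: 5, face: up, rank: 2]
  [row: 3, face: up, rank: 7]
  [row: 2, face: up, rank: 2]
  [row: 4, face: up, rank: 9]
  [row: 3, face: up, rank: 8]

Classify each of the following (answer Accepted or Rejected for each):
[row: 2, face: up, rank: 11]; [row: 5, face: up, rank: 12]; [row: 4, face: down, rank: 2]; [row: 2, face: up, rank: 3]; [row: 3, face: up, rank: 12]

Rule: rank ≥ 12. This holds for each 'Accepted' example and fails for each 'Rejected' one.
[row: 2, face: up, rank: 11]: rank = 11 — does not satisfy this, so Rejected.
[row: 5, face: up, rank: 12]: rank = 12 — satisfies this, so Accepted.
[row: 4, face: down, rank: 2]: rank = 2 — does not satisfy this, so Rejected.
[row: 2, face: up, rank: 3]: rank = 3 — does not satisfy this, so Rejected.
[row: 3, face: up, rank: 12]: rank = 12 — satisfies this, so Accepted.

Rejected, Accepted, Rejected, Rejected, Accepted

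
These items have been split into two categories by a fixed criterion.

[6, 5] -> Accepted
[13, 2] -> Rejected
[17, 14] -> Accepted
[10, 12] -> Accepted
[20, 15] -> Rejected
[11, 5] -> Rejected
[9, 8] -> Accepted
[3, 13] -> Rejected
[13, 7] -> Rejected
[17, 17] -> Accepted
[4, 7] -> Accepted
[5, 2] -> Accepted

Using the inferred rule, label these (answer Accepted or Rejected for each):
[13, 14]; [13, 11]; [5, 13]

Accepted, Accepted, Rejected

All 'Accepted' examples share one property — |first − second| ≤ 3 — and every 'Rejected' example lacks it.
[13, 14]: |13−14| = 1, passes → Accepted.
[13, 11]: |13−11| = 2, passes → Accepted.
[5, 13]: |5−13| = 8, doesn't qualify → Rejected.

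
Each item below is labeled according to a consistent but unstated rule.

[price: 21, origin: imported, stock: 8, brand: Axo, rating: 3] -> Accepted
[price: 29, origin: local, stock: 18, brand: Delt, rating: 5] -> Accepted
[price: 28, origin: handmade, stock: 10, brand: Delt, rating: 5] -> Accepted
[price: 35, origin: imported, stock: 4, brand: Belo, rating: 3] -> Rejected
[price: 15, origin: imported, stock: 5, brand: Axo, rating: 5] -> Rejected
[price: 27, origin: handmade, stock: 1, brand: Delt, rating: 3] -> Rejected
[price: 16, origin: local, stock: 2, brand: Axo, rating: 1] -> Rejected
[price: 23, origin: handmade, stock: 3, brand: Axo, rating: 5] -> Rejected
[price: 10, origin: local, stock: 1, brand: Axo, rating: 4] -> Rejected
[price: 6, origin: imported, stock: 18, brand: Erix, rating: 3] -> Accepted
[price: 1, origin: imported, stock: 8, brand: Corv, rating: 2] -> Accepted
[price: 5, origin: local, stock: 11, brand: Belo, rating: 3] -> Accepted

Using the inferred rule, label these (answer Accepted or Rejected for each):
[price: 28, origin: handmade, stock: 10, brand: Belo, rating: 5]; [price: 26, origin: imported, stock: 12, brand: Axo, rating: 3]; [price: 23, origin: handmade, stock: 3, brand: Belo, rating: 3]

All 'Accepted' examples share one property — stock ≥ 8 — and every 'Rejected' example lacks it.
[price: 28, origin: handmade, stock: 10, brand: Belo, rating: 5]: Accepted (stock = 10).
[price: 26, origin: imported, stock: 12, brand: Axo, rating: 3]: Accepted (stock = 12).
[price: 23, origin: handmade, stock: 3, brand: Belo, rating: 3]: Rejected (stock = 3).

Accepted, Accepted, Rejected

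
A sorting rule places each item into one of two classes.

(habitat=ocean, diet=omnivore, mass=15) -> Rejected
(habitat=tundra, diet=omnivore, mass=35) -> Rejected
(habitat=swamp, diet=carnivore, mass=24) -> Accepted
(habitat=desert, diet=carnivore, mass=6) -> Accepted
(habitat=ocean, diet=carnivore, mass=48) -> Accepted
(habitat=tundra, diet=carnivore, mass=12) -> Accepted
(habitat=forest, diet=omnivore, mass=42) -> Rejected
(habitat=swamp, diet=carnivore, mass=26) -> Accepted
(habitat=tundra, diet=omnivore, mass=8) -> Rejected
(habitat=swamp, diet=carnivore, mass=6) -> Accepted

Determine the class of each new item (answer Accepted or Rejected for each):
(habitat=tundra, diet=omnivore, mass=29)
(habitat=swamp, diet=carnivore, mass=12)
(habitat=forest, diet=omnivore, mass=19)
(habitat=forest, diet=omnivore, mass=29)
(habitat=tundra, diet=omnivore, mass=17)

One predicate separates the groups cleanly: diet is carnivore.
(habitat=tundra, diet=omnivore, mass=29) — diet is omnivore, hence Rejected.
(habitat=swamp, diet=carnivore, mass=12) — diet is carnivore, hence Accepted.
(habitat=forest, diet=omnivore, mass=19) — diet is omnivore, hence Rejected.
(habitat=forest, diet=omnivore, mass=29) — diet is omnivore, hence Rejected.
(habitat=tundra, diet=omnivore, mass=17) — diet is omnivore, hence Rejected.

Rejected, Accepted, Rejected, Rejected, Rejected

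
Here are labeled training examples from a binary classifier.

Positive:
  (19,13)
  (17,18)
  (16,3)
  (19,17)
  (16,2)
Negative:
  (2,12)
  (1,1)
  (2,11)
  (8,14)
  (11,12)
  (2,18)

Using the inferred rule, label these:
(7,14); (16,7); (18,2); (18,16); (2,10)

Negative, Positive, Positive, Positive, Negative

One predicate separates the groups cleanly: first ≥ 12.
(7,14): first 7 — does not fit, so Negative. (16,7): first 16 — qualifies, so Positive. (18,2): first 18 — qualifies, so Positive. (18,16): first 18 — qualifies, so Positive. (2,10): first 2 — does not fit, so Negative.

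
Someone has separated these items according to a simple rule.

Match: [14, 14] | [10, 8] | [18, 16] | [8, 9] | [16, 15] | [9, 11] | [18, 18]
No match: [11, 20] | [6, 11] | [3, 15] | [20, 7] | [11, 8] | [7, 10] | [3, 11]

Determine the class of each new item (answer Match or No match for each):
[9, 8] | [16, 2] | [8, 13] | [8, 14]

The distinguishing property — |first − second| ≤ 2 — holds for all the 'Match' cases and none of the 'No match' cases.

Match, No match, No match, No match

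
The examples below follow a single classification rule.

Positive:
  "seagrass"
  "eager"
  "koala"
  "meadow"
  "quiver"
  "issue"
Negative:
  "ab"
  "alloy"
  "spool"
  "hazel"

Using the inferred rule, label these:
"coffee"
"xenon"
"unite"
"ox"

The rule appears to be: has ≥ 3 vowels.
"coffee" — 3 vowels, hence Positive.
"xenon" — 2 vowels, hence Negative.
"unite" — 3 vowels, hence Positive.
"ox" — 1 vowel, hence Negative.

Positive, Negative, Positive, Negative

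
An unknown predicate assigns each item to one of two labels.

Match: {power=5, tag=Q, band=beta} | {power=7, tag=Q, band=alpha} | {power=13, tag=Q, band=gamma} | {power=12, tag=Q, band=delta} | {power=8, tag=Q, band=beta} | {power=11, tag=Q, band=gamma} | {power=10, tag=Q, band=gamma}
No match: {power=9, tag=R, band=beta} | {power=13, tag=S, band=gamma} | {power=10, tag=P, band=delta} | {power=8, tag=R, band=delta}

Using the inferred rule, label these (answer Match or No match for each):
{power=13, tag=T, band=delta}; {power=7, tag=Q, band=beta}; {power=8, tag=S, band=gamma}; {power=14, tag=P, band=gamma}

No match, Match, No match, No match

The distinguishing property — tag is Q — holds for all the 'Match' cases and none of the 'No match' cases.
{power=13, tag=T, band=delta}: No match (tag is T).
{power=7, tag=Q, band=beta}: Match (tag is Q).
{power=8, tag=S, band=gamma}: No match (tag is S).
{power=14, tag=P, band=gamma}: No match (tag is P).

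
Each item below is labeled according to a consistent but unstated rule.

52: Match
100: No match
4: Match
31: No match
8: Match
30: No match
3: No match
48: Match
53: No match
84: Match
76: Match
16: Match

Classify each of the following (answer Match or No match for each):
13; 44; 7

Rule: multiple of 4 AND at most 84. This holds for each 'Match' example and fails for each 'No match' one.

No match, Match, No match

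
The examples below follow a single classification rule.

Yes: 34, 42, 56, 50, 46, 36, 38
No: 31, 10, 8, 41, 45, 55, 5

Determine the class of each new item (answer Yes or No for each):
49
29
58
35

The simplest hypothesis consistent with all the labels is: even AND at least 31.
49 → 49 is odd, 49 ≥ 31 → No. 29 → 29 is odd, 29 < 31 → No. 58 → 58 is even, 58 ≥ 31 → Yes. 35 → 35 is odd, 35 ≥ 31 → No.

No, No, Yes, No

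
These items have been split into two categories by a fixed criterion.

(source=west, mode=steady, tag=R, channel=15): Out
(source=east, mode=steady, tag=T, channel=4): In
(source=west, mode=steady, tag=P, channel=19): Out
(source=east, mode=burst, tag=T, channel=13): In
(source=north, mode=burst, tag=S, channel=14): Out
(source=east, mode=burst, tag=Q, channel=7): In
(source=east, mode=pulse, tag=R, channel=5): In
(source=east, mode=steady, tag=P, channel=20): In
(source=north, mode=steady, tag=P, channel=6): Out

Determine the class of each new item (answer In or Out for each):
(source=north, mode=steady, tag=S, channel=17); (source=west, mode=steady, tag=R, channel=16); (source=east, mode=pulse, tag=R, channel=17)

Out, Out, In

The rule appears to be: source is east.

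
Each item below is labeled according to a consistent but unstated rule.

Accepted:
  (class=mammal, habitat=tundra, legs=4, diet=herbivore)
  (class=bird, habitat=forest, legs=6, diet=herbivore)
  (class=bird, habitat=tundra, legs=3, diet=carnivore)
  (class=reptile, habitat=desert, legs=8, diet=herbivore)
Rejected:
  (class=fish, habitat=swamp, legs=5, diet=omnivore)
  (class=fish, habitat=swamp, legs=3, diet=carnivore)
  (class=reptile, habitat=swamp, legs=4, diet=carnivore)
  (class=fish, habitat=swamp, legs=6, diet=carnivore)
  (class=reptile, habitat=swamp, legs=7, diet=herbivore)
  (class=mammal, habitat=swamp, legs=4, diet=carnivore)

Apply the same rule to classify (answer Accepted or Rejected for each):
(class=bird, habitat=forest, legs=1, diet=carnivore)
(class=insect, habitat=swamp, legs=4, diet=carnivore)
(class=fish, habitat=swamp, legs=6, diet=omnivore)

Accepted, Rejected, Rejected

All 'Accepted' examples share one property — habitat is not swamp — and every 'Rejected' example lacks it.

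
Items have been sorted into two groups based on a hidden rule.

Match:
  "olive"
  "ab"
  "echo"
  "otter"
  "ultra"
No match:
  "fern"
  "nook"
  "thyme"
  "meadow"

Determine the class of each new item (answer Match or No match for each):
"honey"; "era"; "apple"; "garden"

No match, Match, Match, No match

The classifier is using: starts with a vowel.
No match: "honey", since starts with 'h'. Match: "era", since starts with 'e'. Match: "apple", since starts with 'a'. No match: "garden", since starts with 'g'.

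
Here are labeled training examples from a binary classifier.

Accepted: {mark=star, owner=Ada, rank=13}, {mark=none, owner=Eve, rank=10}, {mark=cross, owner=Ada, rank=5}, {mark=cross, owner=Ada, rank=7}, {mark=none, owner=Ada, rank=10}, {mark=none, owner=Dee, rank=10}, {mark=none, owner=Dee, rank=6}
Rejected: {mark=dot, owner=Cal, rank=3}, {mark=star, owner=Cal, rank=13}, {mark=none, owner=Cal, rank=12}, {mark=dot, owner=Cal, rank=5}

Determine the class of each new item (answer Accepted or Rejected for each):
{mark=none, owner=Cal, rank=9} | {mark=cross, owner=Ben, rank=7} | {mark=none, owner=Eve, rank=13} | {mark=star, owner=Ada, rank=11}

Rejected, Accepted, Accepted, Accepted

The simplest hypothesis consistent with all the labels is: owner is not Cal.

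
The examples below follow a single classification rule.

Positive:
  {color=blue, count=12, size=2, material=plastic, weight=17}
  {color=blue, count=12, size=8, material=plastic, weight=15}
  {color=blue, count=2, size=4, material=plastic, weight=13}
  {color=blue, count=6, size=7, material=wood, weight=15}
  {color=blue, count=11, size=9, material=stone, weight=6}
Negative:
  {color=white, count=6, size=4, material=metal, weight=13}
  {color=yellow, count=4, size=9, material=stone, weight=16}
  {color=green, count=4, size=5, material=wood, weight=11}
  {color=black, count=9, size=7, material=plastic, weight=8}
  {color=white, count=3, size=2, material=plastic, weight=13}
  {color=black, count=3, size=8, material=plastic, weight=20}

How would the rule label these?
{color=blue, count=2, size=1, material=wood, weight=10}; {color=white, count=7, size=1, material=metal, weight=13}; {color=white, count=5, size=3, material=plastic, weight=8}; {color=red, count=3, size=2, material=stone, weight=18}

Positive, Negative, Negative, Negative

The rule appears to be: color is blue.
{color=blue, count=2, size=1, material=wood, weight=10}: Positive (color is blue). {color=white, count=7, size=1, material=metal, weight=13}: Negative (color is white). {color=white, count=5, size=3, material=plastic, weight=8}: Negative (color is white). {color=red, count=3, size=2, material=stone, weight=18}: Negative (color is red).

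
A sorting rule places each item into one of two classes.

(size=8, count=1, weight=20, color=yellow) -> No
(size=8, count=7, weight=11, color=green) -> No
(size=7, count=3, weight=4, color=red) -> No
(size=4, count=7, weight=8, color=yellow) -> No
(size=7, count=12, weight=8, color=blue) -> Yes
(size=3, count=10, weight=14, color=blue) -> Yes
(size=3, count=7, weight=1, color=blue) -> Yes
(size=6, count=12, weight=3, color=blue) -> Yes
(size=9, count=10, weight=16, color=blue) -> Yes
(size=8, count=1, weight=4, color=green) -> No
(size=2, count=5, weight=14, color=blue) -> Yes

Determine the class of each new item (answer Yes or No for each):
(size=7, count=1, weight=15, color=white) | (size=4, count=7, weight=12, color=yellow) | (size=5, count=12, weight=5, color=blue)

No, No, Yes

Looking at the examples, the only property every 'Yes' case has and every 'No' case lacks is: color is blue.
(size=7, count=1, weight=15, color=white): color is white — does not satisfy this, so No.
(size=4, count=7, weight=12, color=yellow): color is yellow — does not satisfy this, so No.
(size=5, count=12, weight=5, color=blue): color is blue — meets the rule, so Yes.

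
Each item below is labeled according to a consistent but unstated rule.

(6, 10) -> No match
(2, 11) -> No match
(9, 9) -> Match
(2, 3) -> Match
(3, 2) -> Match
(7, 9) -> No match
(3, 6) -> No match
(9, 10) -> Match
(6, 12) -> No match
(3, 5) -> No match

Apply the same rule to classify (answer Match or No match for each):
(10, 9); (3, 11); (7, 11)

Every 'Match' example satisfies: |first − second| ≤ 1. None of the 'No match' examples do.
(10, 9): |10−9| = 1, matches → Match. (3, 11): |3−11| = 8, does not satisfy this → No match. (7, 11): |7−11| = 4, does not satisfy this → No match.

Match, No match, No match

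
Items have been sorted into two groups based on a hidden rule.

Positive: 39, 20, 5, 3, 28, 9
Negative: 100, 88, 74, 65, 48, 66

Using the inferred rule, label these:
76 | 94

A rule that fits every label: at most 39 — true of each 'Positive' example, false of each 'Negative' one.

Negative, Negative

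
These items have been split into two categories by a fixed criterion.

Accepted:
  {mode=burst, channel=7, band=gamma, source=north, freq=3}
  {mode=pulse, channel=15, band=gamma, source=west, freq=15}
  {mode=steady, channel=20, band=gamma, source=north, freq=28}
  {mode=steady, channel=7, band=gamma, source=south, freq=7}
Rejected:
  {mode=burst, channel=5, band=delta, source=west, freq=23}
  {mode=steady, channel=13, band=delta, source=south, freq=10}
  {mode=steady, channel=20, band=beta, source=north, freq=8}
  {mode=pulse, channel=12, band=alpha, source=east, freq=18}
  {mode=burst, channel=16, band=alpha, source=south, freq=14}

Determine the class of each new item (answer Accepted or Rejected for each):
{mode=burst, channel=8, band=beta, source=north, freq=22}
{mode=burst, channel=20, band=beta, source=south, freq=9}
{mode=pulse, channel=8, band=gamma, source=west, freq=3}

Rejected, Rejected, Accepted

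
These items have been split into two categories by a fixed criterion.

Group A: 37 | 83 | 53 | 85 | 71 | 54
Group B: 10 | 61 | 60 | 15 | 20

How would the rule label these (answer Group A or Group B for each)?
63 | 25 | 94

Group A, Group B, Group A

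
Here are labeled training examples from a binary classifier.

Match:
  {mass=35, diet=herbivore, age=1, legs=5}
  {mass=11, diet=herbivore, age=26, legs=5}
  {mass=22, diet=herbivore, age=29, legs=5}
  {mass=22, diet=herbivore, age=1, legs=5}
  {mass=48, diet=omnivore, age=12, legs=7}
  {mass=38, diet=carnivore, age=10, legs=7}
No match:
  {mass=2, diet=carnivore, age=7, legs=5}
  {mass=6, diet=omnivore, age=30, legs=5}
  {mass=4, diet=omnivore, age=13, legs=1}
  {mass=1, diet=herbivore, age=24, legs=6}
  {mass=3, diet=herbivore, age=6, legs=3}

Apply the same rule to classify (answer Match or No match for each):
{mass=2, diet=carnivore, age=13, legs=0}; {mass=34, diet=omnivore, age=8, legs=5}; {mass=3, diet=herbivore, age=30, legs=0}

The classifier is using: mass ≥ 11.
{mass=2, diet=carnivore, age=13, legs=0} → mass = 2 → No match. {mass=34, diet=omnivore, age=8, legs=5} → mass = 34 → Match. {mass=3, diet=herbivore, age=30, legs=0} → mass = 3 → No match.

No match, Match, No match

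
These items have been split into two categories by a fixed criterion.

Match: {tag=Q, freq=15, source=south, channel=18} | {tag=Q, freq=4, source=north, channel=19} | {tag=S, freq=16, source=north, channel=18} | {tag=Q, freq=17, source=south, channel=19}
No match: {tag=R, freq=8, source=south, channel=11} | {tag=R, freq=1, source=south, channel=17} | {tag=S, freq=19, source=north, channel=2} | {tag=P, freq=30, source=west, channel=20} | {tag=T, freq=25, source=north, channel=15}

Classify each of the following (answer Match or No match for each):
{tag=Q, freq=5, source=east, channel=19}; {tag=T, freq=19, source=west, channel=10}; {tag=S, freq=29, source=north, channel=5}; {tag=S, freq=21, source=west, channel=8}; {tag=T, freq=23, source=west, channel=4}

Match, No match, No match, No match, No match

A rule that fits every label: tag is Q OR freq = 16 — true of each 'Match' example, false of each 'No match' one.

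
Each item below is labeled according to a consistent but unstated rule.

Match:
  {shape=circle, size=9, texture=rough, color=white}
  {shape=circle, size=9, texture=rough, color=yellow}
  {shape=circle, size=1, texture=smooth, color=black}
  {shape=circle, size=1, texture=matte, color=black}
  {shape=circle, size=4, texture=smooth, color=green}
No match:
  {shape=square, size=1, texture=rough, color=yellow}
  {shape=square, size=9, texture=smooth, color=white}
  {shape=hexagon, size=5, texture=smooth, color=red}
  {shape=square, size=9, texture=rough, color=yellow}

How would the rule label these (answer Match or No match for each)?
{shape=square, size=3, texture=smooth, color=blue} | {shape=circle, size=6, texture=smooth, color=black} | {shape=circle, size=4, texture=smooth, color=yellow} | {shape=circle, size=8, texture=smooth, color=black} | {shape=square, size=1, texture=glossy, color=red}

No match, Match, Match, Match, No match

The rule appears to be: shape is circle.
{shape=square, size=3, texture=smooth, color=blue}: shape is square, does not pass → No match.
{shape=circle, size=6, texture=smooth, color=black}: shape is circle, meets the rule → Match.
{shape=circle, size=4, texture=smooth, color=yellow}: shape is circle, meets the rule → Match.
{shape=circle, size=8, texture=smooth, color=black}: shape is circle, meets the rule → Match.
{shape=square, size=1, texture=glossy, color=red}: shape is square, does not pass → No match.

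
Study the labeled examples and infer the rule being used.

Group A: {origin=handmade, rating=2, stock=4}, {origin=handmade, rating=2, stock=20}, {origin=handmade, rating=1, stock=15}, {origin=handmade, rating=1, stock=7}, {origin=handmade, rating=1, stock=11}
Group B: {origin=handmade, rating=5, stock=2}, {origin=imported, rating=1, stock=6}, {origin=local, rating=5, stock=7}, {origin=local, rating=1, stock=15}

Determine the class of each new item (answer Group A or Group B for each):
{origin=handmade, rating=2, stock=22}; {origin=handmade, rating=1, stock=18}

A rule that fits every label: origin is handmade AND stock ≥ 4 — true of each 'Group A' example, false of each 'Group B' one.
{origin=handmade, rating=2, stock=22}: origin is handmade, stock = 22 — fits, so Group A.
{origin=handmade, rating=1, stock=18}: origin is handmade, stock = 18 — fits, so Group A.

Group A, Group A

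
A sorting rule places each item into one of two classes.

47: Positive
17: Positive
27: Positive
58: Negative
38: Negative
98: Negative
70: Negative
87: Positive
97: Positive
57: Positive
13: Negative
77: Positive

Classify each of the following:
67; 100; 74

The classifier is using: ends in digit 7.

Positive, Negative, Negative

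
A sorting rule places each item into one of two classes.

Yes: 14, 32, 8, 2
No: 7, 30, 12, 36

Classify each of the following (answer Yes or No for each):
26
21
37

Every 'Yes' example satisfies: ≡ 2 (mod 3). None of the 'No' examples do.

Yes, No, No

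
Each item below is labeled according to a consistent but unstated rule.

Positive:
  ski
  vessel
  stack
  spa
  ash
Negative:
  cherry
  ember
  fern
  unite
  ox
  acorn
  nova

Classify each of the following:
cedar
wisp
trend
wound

The classifier is using: contains 's'.

Negative, Positive, Negative, Negative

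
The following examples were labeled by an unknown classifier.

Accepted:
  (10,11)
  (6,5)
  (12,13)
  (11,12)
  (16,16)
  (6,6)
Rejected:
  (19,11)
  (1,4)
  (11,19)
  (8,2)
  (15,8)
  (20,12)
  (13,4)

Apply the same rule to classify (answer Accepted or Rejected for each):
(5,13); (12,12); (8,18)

The rule appears to be: |first − second| ≤ 1.
(5,13): |5−13| = 8 — doesn't match, so Rejected.
(12,12): |12−12| = 0 — fits, so Accepted.
(8,18): |8−18| = 10 — doesn't match, so Rejected.

Rejected, Accepted, Rejected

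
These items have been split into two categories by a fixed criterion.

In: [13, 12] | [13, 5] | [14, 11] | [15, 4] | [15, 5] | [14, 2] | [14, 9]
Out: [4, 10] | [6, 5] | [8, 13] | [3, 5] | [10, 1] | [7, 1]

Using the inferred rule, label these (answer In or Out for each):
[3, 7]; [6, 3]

Out, Out

One predicate separates the groups cleanly: first ≥ 11.
[3, 7]: first 3 — doesn't qualify, so Out.
[6, 3]: first 6 — doesn't qualify, so Out.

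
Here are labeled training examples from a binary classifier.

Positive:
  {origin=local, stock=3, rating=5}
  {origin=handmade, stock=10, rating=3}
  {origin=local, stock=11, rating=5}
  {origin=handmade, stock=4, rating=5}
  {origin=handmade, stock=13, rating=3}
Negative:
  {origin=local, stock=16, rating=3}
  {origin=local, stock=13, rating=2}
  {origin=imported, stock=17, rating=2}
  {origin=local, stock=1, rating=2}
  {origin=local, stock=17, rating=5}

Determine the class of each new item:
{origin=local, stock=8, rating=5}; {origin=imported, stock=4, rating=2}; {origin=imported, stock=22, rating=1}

Positive, Negative, Negative

A rule that fits every label: rating ≥ 3 AND stock ≤ 13 — true of each 'Positive' example, false of each 'Negative' one.
{origin=local, stock=8, rating=5}: rating = 5, stock = 8, passes → Positive. {origin=imported, stock=4, rating=2}: rating = 2, stock = 4, does not satisfy this → Negative. {origin=imported, stock=22, rating=1}: rating = 1, stock = 22, does not satisfy this → Negative.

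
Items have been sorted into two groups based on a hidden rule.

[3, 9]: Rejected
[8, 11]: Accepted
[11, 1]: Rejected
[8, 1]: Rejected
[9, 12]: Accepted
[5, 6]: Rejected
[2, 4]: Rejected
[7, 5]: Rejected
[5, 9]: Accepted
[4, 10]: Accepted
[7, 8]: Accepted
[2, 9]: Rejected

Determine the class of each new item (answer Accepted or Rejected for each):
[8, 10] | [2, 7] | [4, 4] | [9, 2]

The classifier is using: sum ≥ 14.
[8, 10]: 8+10 = 18 — checks out, so Accepted. [2, 7]: 2+7 = 9 — does not fit, so Rejected. [4, 4]: 4+4 = 8 — does not fit, so Rejected. [9, 2]: 9+2 = 11 — does not fit, so Rejected.

Accepted, Rejected, Rejected, Rejected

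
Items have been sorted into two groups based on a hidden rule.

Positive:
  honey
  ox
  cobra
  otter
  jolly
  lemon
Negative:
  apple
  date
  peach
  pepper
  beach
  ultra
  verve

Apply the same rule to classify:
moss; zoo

The common property of the 'Positive' items is: contains 'o'. No 'Negative' item has it.

Positive, Positive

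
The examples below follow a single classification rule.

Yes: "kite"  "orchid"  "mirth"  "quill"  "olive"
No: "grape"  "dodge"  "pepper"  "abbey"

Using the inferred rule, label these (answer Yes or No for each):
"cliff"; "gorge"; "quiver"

The common property of the 'Yes' items is: contains 'i'. No 'No' item has it.
"cliff": has 'i' — has this property, so Yes.
"gorge": no 'i' — fails the rule, so No.
"quiver": has 'i' — has this property, so Yes.

Yes, No, Yes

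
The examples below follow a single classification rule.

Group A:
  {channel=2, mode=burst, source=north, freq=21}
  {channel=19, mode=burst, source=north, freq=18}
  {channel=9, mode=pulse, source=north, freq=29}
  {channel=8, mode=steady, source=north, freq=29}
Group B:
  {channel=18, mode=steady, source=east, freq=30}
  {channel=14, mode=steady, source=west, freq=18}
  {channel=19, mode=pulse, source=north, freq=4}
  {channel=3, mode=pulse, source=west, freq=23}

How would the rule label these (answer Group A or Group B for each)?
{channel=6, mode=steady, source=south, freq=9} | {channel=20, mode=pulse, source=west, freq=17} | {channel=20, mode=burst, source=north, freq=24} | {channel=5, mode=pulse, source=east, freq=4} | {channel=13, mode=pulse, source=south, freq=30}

Group B, Group B, Group A, Group B, Group B

The distinguishing property — source is north AND freq ≥ 18 — holds for all the 'Group A' cases and none of the 'Group B' cases.
{channel=6, mode=steady, source=south, freq=9} — source is south, freq = 9, hence Group B. {channel=20, mode=pulse, source=west, freq=17} — source is west, freq = 17, hence Group B. {channel=20, mode=burst, source=north, freq=24} — source is north, freq = 24, hence Group A. {channel=5, mode=pulse, source=east, freq=4} — source is east, freq = 4, hence Group B. {channel=13, mode=pulse, source=south, freq=30} — source is south, freq = 30, hence Group B.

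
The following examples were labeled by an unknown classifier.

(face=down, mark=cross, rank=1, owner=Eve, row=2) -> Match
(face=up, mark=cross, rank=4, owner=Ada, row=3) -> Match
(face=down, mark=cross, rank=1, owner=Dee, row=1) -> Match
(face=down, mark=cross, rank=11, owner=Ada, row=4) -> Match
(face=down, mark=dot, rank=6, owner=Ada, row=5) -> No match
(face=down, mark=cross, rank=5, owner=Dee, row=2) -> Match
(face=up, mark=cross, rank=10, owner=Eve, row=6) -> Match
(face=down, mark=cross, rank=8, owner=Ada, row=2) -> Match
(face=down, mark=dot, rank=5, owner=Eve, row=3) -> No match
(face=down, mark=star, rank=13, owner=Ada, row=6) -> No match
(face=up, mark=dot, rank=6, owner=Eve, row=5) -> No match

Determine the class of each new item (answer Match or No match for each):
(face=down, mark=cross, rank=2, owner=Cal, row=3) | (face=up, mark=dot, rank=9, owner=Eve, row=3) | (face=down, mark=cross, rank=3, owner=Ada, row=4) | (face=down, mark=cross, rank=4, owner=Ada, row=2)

The classifier is using: mark is cross.
(face=down, mark=cross, rank=2, owner=Cal, row=3): mark is cross — has this property, so Match.
(face=up, mark=dot, rank=9, owner=Eve, row=3): mark is dot — does not fit, so No match.
(face=down, mark=cross, rank=3, owner=Ada, row=4): mark is cross — has this property, so Match.
(face=down, mark=cross, rank=4, owner=Ada, row=2): mark is cross — has this property, so Match.

Match, No match, Match, Match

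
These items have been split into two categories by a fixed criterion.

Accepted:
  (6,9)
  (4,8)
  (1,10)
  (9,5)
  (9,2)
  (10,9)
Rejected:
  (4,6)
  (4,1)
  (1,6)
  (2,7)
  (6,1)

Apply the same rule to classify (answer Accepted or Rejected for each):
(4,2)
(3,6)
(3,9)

The rule appears to be: sum ≥ 11.

Rejected, Rejected, Accepted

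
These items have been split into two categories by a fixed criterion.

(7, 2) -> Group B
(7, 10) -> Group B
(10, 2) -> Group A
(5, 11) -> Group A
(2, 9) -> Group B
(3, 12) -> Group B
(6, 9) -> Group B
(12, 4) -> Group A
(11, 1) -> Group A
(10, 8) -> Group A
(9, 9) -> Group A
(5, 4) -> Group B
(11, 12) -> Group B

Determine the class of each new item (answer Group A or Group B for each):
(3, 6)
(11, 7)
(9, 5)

Group B, Group A, Group A

The pattern is that an item is 'Group A' exactly when: sum is even.
(3, 6): 3+6 = 9 — doesn't match, so Group B. (11, 7): 11+7 = 18 — checks out, so Group A. (9, 5): 9+5 = 14 — checks out, so Group A.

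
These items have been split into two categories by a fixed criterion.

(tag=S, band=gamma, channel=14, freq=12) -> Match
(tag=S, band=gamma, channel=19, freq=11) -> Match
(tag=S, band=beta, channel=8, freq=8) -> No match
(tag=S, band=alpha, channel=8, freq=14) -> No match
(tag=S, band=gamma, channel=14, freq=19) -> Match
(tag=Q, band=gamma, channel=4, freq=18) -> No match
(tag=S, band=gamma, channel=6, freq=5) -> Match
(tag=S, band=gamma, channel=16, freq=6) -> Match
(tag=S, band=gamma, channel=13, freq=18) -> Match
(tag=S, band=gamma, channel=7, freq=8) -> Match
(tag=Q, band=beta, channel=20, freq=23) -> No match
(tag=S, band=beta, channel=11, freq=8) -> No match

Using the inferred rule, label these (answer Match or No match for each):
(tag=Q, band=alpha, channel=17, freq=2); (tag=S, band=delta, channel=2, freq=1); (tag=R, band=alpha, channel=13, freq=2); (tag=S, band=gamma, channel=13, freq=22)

One predicate separates the groups cleanly: band is gamma AND tag is S.

No match, No match, No match, Match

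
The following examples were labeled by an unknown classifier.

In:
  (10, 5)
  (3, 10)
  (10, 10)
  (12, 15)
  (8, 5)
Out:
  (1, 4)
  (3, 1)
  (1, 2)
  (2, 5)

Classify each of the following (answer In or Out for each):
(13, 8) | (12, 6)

A rule that fits every label: sum ≥ 13 — true of each 'In' example, false of each 'Out' one.
In: (13, 8), since 13+8 = 21. In: (12, 6), since 12+6 = 18.

In, In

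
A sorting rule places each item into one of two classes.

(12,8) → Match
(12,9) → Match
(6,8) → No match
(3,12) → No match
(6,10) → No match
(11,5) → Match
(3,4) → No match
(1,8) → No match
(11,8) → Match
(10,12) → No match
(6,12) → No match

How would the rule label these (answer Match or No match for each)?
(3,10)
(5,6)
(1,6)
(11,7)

No match, No match, No match, Match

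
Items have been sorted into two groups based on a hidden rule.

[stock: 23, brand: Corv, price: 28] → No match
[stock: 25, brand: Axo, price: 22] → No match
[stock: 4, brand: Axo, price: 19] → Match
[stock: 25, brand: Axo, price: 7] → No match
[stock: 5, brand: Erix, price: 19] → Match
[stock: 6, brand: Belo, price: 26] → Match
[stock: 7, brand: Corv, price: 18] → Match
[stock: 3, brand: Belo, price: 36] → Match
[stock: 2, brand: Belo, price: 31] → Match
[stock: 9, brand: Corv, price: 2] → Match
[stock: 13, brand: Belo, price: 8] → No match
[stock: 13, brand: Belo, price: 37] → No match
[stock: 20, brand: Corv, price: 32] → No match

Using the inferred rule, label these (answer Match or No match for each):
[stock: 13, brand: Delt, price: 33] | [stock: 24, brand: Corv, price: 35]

The distinguishing property — stock ≤ 9 — holds for all the 'Match' cases and none of the 'No match' cases.
No match: [stock: 13, brand: Delt, price: 33], since stock = 13. No match: [stock: 24, brand: Corv, price: 35], since stock = 24.

No match, No match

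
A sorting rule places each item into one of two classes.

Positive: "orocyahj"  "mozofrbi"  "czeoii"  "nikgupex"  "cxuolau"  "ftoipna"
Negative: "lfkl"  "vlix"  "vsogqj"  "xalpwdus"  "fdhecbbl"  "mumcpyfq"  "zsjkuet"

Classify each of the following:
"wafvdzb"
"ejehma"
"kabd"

Negative, Positive, Negative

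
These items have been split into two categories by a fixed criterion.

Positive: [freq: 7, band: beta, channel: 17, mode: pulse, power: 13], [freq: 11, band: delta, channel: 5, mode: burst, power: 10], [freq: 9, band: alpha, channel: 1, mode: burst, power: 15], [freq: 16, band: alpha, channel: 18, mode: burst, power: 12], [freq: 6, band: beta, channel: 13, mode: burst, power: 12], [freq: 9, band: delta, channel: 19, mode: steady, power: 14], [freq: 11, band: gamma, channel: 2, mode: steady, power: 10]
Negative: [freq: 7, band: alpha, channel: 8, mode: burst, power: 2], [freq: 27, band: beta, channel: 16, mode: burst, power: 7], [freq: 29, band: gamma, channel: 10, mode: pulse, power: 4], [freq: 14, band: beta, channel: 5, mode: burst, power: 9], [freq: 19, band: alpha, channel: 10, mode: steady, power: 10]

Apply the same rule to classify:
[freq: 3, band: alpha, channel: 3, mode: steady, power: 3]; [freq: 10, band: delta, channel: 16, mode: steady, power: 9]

The distinguishing property — power ≥ 10 AND freq ≤ 16 — holds for all the 'Positive' cases and none of the 'Negative' cases.
[freq: 3, band: alpha, channel: 3, mode: steady, power: 3]: power = 3, freq = 3 — doesn't qualify, so Negative.
[freq: 10, band: delta, channel: 16, mode: steady, power: 9]: power = 9, freq = 10 — doesn't qualify, so Negative.

Negative, Negative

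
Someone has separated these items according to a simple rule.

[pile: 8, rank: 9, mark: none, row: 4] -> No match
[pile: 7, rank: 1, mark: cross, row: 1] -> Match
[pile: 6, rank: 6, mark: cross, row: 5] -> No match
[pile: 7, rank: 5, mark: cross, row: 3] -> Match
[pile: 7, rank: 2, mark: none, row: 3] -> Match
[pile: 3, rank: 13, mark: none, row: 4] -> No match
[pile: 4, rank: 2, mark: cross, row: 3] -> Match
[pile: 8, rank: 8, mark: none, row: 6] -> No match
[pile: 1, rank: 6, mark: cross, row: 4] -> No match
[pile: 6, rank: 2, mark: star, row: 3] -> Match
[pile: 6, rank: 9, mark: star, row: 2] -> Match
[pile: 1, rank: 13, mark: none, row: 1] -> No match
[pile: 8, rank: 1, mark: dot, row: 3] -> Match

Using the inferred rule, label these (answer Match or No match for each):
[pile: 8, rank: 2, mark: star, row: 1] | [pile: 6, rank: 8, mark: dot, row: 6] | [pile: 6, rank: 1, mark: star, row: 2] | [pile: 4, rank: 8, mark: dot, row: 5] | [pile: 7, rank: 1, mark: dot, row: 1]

'Match' ⟺ row ≤ 3 AND pile ≥ 3.
[pile: 8, rank: 2, mark: star, row: 1] → row = 1, pile = 8 → Match.
[pile: 6, rank: 8, mark: dot, row: 6] → row = 6, pile = 6 → No match.
[pile: 6, rank: 1, mark: star, row: 2] → row = 2, pile = 6 → Match.
[pile: 4, rank: 8, mark: dot, row: 5] → row = 5, pile = 4 → No match.
[pile: 7, rank: 1, mark: dot, row: 1] → row = 1, pile = 7 → Match.

Match, No match, Match, No match, Match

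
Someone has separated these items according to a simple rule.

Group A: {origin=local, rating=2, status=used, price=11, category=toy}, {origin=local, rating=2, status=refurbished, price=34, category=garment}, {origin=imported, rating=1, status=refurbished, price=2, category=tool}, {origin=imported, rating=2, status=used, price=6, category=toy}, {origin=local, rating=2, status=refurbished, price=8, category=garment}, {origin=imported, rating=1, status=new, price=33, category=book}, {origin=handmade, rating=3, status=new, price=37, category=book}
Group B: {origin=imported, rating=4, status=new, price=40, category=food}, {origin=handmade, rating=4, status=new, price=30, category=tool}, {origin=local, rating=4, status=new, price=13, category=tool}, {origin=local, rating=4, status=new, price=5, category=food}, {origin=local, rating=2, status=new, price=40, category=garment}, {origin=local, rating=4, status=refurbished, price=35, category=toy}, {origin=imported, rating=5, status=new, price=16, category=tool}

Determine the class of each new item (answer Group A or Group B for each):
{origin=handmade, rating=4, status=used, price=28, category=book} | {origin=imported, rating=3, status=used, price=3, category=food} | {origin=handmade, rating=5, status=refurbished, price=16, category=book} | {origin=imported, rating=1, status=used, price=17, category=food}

The simplest hypothesis consistent with all the labels is: price ≤ 37 AND rating ≤ 3.
{origin=handmade, rating=4, status=used, price=28, category=book} → price = 28, rating = 4 → Group B. {origin=imported, rating=3, status=used, price=3, category=food} → price = 3, rating = 3 → Group A. {origin=handmade, rating=5, status=refurbished, price=16, category=book} → price = 16, rating = 5 → Group B. {origin=imported, rating=1, status=used, price=17, category=food} → price = 17, rating = 1 → Group A.

Group B, Group A, Group B, Group A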